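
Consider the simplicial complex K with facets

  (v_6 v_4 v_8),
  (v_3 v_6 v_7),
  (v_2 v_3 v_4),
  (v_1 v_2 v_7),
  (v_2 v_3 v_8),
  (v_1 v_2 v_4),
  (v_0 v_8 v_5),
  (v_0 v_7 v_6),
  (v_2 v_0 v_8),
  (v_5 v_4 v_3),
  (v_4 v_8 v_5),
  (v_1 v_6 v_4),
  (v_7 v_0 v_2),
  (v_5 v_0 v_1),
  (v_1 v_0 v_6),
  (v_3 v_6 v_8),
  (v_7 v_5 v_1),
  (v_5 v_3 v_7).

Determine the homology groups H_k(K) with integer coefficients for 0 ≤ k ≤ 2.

H_0 = Z,  H_1 = Z ⊕ Z/2,  H_2 = 0.

Fix the vertex order v_0 < v_1 < v_2 < v_3 < v_4 < v_5 < v_6 < v_7 < v_8 and write every simplex with vertices in increasing order. Then dim K = 2 and the simplices of K are:

  0-simplices (9): [v_0], [v_1], [v_2], [v_3], [v_4], [v_5], [v_6], [v_7], [v_8]
  1-simplices (27): (27 of them)
  2-simplices (18): (18 of them)

Hence C_0 ≅ Z^9, C_1 ≅ Z^27, C_2 ≅ Z^18.

∂_1: C_1 → C_0 maps an edge to its endpoints' difference, ∂[p,q] = q − p.
The 9×27 boundary matrix has rank 8 and Smith normal form diag(1,1,1,1,1,1,1,1).

Boundary ∂_2: C_2 → C_1 maps a triangle to the signed sum of its edges. For instance
  ∂[v_4,v_6,v_8] = [v_6,v_8] − [v_4,v_8] + [v_4,v_6],
  ∂[v_0,v_2,v_7] = [v_2,v_7] − [v_0,v_7] + [v_0,v_2].
The resulting 27×18 matrix has rank 18, and its Smith normal form has invariant factors (1,1,1,1,1,1,1,1,1,1,1,1,1,1,1,1,1,2).

From H_k ≅ ker(∂_k) / im(∂_{k+1}) we obtain:

  H_0: rank C_0 − rank ∂_1 = 9 − 8 = 1, and the invariant factors of ∂_1 are all 1, so H_0 = Z.
  H_1: rank ker ∂_1 − rank ∂_2 = (27 − 8) − 18 = 1, and ∂_2 has invariant factor 2 > 1, so H_1 = Z ⊕ Z/2.
  H_2: rank ker ∂_2 − rank ∂_3 = (18 − 18) − 0 = 0, and there is no ∂_3, so H_2 = 0.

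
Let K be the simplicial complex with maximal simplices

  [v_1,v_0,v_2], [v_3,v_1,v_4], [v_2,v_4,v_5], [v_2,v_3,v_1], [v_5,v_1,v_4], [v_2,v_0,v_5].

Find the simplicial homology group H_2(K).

K has 6 vertices, 12 edges, 6 triangles.
rank ∂_2 = 6, rank ∂_3 = 0 ⇒ b_2 = 6 − 6 − 0 = 0. So H_2 ≅ 0.

H_2 = 0.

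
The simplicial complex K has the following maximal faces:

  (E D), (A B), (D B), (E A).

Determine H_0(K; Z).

H_0 = Z.

Fix the vertex order A < B < D < E and write every simplex with vertices in increasing order. Then dim K = 1 and the simplices of K are:

  0-simplices (4): A, B, D, E
  1-simplices (4): AB, AE, BD, DE

so the chain groups are C_0 ≅ Z^4, C_1 ≅ Z^4.

The boundary map ∂_1: C_1 → C_0 is given by ∂[p,q] = [q] − [p]. For instance
  ∂BD = D − B.
The resulting 4×4 matrix has rank 3, and its Smith normal form has invariant factors (1,1,1).

From H_k ≅ ker(∂_k) / im(∂_{k+1}) we obtain:

  H_0: rank C_0 − rank ∂_1 = 4 − 3 = 1, and the invariant factors of ∂_1 are all 1, so H_0 = Z.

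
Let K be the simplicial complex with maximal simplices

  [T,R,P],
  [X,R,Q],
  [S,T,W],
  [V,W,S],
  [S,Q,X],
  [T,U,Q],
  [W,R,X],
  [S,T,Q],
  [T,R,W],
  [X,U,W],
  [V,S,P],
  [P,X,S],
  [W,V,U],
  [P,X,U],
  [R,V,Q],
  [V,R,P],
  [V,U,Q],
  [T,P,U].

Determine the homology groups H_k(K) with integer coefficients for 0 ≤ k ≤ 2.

H_0 ≅ Z,  H_1 ≅ Z^2,  H_2 ≅ Z.

Fix the vertex order P < Q < R < S < T < U < V < W < X and write every simplex with vertices in increasing order. Then dim K = 2 and the simplices of K are:

  0-simplices (9): P, Q, R, S, T, U, V, W, X
  1-simplices (27): PR, PS, PT, PU, PV, PX, QR, QS, QT, QU, QV, QX, RT, RV, RW, RX, ST, SV, SW, SX, TU, TW, UV, UW, UX, VW, WX
  2-simplices (18): PRT, PRV, PSV, PSX, PTU, PUX, QRV, QRX, QST, QSX, QTU, QUV, RTW, RWX, STW, SVW, UVW, UWX

giving chain groups C_0 ≅ Z^9, C_1 ≅ Z^27, C_2 ≅ Z^18.

Boundary ∂_1: C_1 → C_0 is given by ∂[p,q] = [q] − [p].
As a 9×27 matrix over Z this has rank 8, with invariant factors (1,1,1,1,1,1,1,1).

The boundary map ∂_2: C_2 → C_1 acts by ∂[p,q,r] = [q,r] − [p,r] + [p,q]. For instance
  ∂PTU = TU − PU + PT,
  ∂STW = TW − SW + ST.
The 27×18 boundary matrix has rank 17 and Smith normal form diag(1,1,1,1,1,1,1,1,1,1,1,1,1,1,1,1,1).

Now H_k = ker ∂_k / im ∂_{k+1}, so:

  H_0: rank C_0 − rank ∂_1 = 9 − 8 = 1, and the invariant factors of ∂_1 are all 1, so H_0 = Z.
  H_1: rank ker ∂_1 − rank ∂_2 = (27 − 8) − 17 = 2, and the invariant factors of ∂_2 are all 1, so H_1 = Z^2.
  H_2: rank ker ∂_2 − rank ∂_3 = (18 − 17) − 0 = 1, and there is no ∂_3, so H_2 = Z.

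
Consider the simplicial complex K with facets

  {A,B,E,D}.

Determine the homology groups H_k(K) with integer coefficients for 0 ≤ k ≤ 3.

H_0 = Z,  H_1 = 0,  H_2 = 0,  H_3 = 0.

We work with the vertex ordering A < B < D < E. The simplices of K, each written with vertices in increasing order, are:

  0-simplices (4): A, B, D, E
  1-simplices (6): AB, AD, AE, BD, BE, DE
  2-simplices (4): ABD, ABE, ADE, BDE
  3-simplices (1): ABDE

giving chain groups C_0 ≅ Z^4, C_1 ≅ Z^6, C_2 ≅ Z^4, C_3 ≅ Z^1.

Boundary ∂_1: C_1 → C_0 maps an edge to its endpoints' difference, ∂[p,q] = q − p.
As a 4×6 matrix over Z this has rank 3, with invariant factors (1,1,1).

∂_2: C_2 → C_1 sends each 2-simplex [p,q,r] to [q,r] − [p,r] + [p,q]. For instance
  ∂ABE = BE − AE + AB,
  ∂BDE = DE − BE + BD.
This gives a 6×4 integer matrix of rank 3; reducing to Smith normal form yields diagonal entries (1,1,1).

∂_3: C_3 → C_2 sends each 3-simplex σ to the alternating sum Σ_i (−1)^i (σ with its i-th vertex removed). For instance
  ∂ABDE = BDE − ADE + ABE − ABD.
The 4×1 boundary matrix has rank 1 and Smith normal form diag(1).

From H_k ≅ ker(∂_k) / im(∂_{k+1}) we obtain:

  H_0: rank C_0 − rank ∂_1 = 4 − 3 = 1, and the invariant factors of ∂_1 are all 1, so H_0 ≅ Z.
  H_1: rank ker ∂_1 − rank ∂_2 = (6 − 3) − 3 = 0, and the invariant factors of ∂_2 are all 1, so H_1 ≅ 0.
  H_2: rank ker ∂_2 − rank ∂_3 = (4 − 3) − 1 = 0, and the invariant factors of ∂_3 are all 1, so H_2 ≅ 0.
  H_3: rank ker ∂_3 − rank ∂_4 = (1 − 1) − 0 = 0, and there is no ∂_4, so H_3 ≅ 0.

As a check, the Euler characteristic is 4 − 6 + 4 − 1 = 1, which agrees with 1 − 0 + 0 − 0 = 1.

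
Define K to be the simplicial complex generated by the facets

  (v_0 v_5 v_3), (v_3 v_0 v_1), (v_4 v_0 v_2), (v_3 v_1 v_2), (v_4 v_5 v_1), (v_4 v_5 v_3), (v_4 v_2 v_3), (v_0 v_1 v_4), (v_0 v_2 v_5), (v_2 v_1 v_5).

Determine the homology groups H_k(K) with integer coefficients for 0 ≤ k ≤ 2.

Take the total order v_0 < v_1 < v_2 < v_3 < v_4 < v_5 on the vertex set. Then K (dimension 2) consists of the simplices:

  0-simplices (6): [v_0], [v_1], [v_2], [v_3], [v_4], [v_5]
  1-simplices (15): (15 of them)
  2-simplices (10): [v_0,v_1,v_3], [v_0,v_1,v_4], [v_0,v_2,v_4], [v_0,v_2,v_5], [v_0,v_3,v_5], [v_1,v_2,v_3], [v_1,v_2,v_5], [v_1,v_4,v_5], [v_2,v_3,v_4], [v_3,v_4,v_5]

Hence C_0 ≅ Z^6, C_1 ≅ Z^15, C_2 ≅ Z^10.

The boundary map ∂_1: C_1 → C_0 is given by ∂[p,q] = [q] − [p]. For instance
  ∂[v_0,v_1] = [v_1] − [v_0].
The 6×15 boundary matrix has rank 5 and Smith normal form diag(1,1,1,1,1).

The boundary map ∂_2: C_2 → C_1 maps a triangle to the signed sum of its edges. For instance
  ∂[v_0,v_2,v_4] = [v_2,v_4] − [v_0,v_4] + [v_0,v_2],
  ∂[v_1,v_4,v_5] = [v_4,v_5] − [v_1,v_5] + [v_1,v_4].
The resulting 15×10 matrix has rank 10, and its Smith normal form has invariant factors (1,1,1,1,1,1,1,1,1,2).

From H_k ≅ ker(∂_k) / im(∂_{k+1}) we obtain:

  H_0: rank C_0 − rank ∂_1 = 6 − 5 = 1, and the invariant factors of ∂_1 are all 1, so H_0 = Z.
  H_1: rank ker ∂_1 − rank ∂_2 = (15 − 5) − 10 = 0, and ∂_2 has invariant factor 2 > 1, so H_1 = Z/2Z.
  H_2: rank ker ∂_2 − rank ∂_3 = (10 − 10) − 0 = 0, and there is no ∂_3, so H_2 = 0.

As a check, the Euler characteristic is 6 − 15 + 10 = 1, which agrees with 1 − 0 + 0 = 1.
(K is a triangulation of the real projective plane RP^2.)

H_0 = Z,  H_1 = Z/2Z,  H_2 = 0.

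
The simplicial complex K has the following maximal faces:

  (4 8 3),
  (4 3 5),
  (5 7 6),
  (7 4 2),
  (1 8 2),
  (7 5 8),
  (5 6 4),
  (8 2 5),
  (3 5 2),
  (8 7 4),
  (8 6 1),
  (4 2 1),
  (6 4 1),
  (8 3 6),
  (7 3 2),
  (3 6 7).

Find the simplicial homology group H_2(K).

We work with the vertex ordering 1 < 2 < 3 < 4 < 5 < 6 < 7 < 8. The simplices of K, each written with vertices in increasing order, are:

  0-simplices (8): [1], [2], [3], [4], [5], [6], [7], [8]
  1-simplices (24): (24 of them)
  2-simplices (16): [1,2,4], [1,2,8], [1,4,6], [1,6,8], [2,3,5], [2,3,7], [2,4,7], [2,5,8], [3,4,5], [3,4,8], [3,6,7], [3,6,8], [4,5,6], [4,7,8], [5,6,7], [5,7,8]

so the chain groups are C_0 ≅ Z^8, C_1 ≅ Z^24, C_2 ≅ Z^16.

The boundary map ∂_1: C_1 → C_0 is given by ∂[p,q] = [q] − [p].
The 8×24 boundary matrix has rank 7 and Smith normal form diag(1,1,1,1,1,1,1).

Boundary ∂_2: C_2 → C_1 maps a triangle to the signed sum of its edges. For instance
  ∂[1,4,6] = [4,6] − [1,6] + [1,4],
  ∂[1,2,4] = [2,4] − [1,4] + [1,2].
The 24×16 boundary matrix has rank 15 and Smith normal form diag(1,1,1,1,1,1,1,1,1,1,1,1,1,1,1).

Reading off H_k = ker ∂_k / im ∂_{k+1}:

  H_2: rank ker ∂_2 − rank ∂_3 = (16 − 15) − 0 = 1, and there is no ∂_3, so H_2 = Z.

H_2 = Z.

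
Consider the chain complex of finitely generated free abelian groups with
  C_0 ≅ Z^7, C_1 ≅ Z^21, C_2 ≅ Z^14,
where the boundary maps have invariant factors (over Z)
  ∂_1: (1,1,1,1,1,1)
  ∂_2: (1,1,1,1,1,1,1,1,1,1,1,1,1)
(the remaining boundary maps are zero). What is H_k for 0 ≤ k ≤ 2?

H_0 ≅ Z,  H_1 ≅ Z^2,  H_2 ≅ Z.

H_0: b_0 = 7 − 0 − 6 = 1; torsion from ∂_1 factors > 1: none. So H_0 ≅ Z.
H_1: b_1 = 21 − 6 − 13 = 2; torsion from ∂_2 factors > 1: none. So H_1 ≅ Z^2.
H_2: b_2 = 14 − 13 − 0 = 1; torsion from ∂_3 factors > 1: none. So H_2 ≅ Z.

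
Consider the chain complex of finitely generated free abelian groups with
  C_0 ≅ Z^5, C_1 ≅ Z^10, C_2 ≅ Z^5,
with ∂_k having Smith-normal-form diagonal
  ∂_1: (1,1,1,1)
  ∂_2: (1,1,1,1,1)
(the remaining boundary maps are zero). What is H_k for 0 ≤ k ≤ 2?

H_0 ≅ Z,  H_1 ≅ Z,  H_2 = 0.

H_0: b_0 = 5 − 0 − 4 = 1; torsion from ∂_1 factors > 1: none. So H_0 ≅ Z.
H_1: b_1 = 10 − 4 − 5 = 1; torsion from ∂_2 factors > 1: none. So H_1 ≅ Z.
H_2: b_2 = 5 − 5 − 0 = 0; torsion from ∂_3 factors > 1: none. So H_2 ≅ 0.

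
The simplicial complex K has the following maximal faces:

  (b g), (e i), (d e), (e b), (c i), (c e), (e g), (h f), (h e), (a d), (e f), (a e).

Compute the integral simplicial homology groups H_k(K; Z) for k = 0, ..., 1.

Fix the vertex order a < b < c < d < e < f < g < h < i and write every simplex with vertices in increasing order. Then dim K = 1 and the simplices of K are:

  0-simplices (9): a, b, c, d, e, f, g, h, i
  1-simplices (12): ad, ae, be, bg, ce, ci, de, ef, eg, eh, ei, fh

giving chain groups C_0 ≅ Z^9, C_1 ≅ Z^12.

The boundary map ∂_1: C_1 → C_0 maps an edge to its endpoints' difference, ∂[p,q] = q − p. For instance
  ∂ce = e − c.
As a 9×12 matrix over Z this has rank 8, with invariant factors (1,1,1,1,1,1,1,1).

Computing H_k = (kernel of ∂_k) / (image of ∂_{k+1}):

  H_0: rank C_0 − rank ∂_1 = 9 − 8 = 1, and the invariant factors of ∂_1 are all 1, so H_0 ≅ Z.
  H_1: rank ker ∂_1 − rank ∂_2 = (12 − 8) − 0 = 4, and there is no ∂_2, so H_1 ≅ Z^4.

As a check, the Euler characteristic is 9 − 12 = -3, which agrees with 1 − 4 = -3.

H_0 ≅ Z,  H_1 ≅ Z^4.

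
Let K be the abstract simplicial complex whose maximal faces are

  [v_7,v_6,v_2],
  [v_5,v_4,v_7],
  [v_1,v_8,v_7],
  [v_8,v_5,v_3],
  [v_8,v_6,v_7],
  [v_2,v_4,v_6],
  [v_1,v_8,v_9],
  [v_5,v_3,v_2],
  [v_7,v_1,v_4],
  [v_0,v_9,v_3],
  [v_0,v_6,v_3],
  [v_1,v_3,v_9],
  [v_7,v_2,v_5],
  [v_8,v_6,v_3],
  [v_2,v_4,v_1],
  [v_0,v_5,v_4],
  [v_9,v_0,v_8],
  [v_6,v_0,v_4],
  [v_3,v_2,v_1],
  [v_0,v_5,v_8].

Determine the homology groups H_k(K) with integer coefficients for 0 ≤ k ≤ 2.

H_0 ≅ Z,  H_1 ≅ Z ⊕ Z/2,  H_2 = 0.

Order the vertices as v_0 < v_1 < v_2 < v_3 < v_4 < v_5 < v_6 < v_7 < v_8 < v_9. Listing each simplex with vertices in this order, K has dimension 2 with simplices:

  0-simplices (10): [v_0], [v_1], [v_2], [v_3], [v_4], [v_5], [v_6], [v_7], [v_8], [v_9]
  1-simplices (30): (30 of them)
  2-simplices (20): (20 of them)

Hence C_0 ≅ Z^10, C_1 ≅ Z^30, C_2 ≅ Z^20.

∂_1: C_1 → C_0 sends each edge [p,q] (with p < q) to q − p. For instance
  ∂[v_0,v_5] = [v_5] − [v_0].
The resulting 10×30 matrix has rank 9, and its Smith normal form has invariant factors (1,1,1,1,1,1,1,1,1).

The boundary map ∂_2: C_2 → C_1 acts by ∂[p,q,r] = [q,r] − [p,r] + [p,q]. For instance
  ∂[v_1,v_7,v_8] = [v_7,v_8] − [v_1,v_8] + [v_1,v_7],
  ∂[v_6,v_7,v_8] = [v_7,v_8] − [v_6,v_8] + [v_6,v_7].
As a 30×20 matrix over Z this has rank 20, with invariant factors (1,1,1,1,1,1,1,1,1,1,1,1,1,1,1,1,1,1,1,2).

Computing H_k = (kernel of ∂_k) / (image of ∂_{k+1}):

  H_0: rank C_0 − rank ∂_1 = 10 − 9 = 1, and the invariant factors of ∂_1 are all 1, so H_0 ≅ Z.
  H_1: rank ker ∂_1 − rank ∂_2 = (30 − 9) − 20 = 1, and ∂_2 has invariant factor 2 > 1, so H_1 ≅ Z ⊕ Z/2.
  H_2: rank ker ∂_2 − rank ∂_3 = (20 − 20) − 0 = 0, and there is no ∂_3, so H_2 ≅ 0.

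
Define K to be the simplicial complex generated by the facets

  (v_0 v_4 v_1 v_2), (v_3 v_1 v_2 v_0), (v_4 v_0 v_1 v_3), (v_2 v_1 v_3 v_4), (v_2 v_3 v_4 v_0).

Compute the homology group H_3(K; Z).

Take the total order v_0 < v_1 < v_2 < v_3 < v_4 on the vertex set. Then K (dimension 3) consists of the simplices:

  0-simplices (5): [v_0], [v_1], [v_2], [v_3], [v_4]
  1-simplices (10): [v_0,v_1], [v_0,v_2], [v_0,v_3], [v_0,v_4], [v_1,v_2], [v_1,v_3], [v_1,v_4], [v_2,v_3], [v_2,v_4], [v_3,v_4]
  2-simplices (10): [v_0,v_1,v_2], [v_0,v_1,v_3], [v_0,v_1,v_4], [v_0,v_2,v_3], [v_0,v_2,v_4], [v_0,v_3,v_4], [v_1,v_2,v_3], [v_1,v_2,v_4], [v_1,v_3,v_4], [v_2,v_3,v_4]
  3-simplices (5): [v_0,v_1,v_2,v_3], [v_0,v_1,v_2,v_4], [v_0,v_1,v_3,v_4], [v_0,v_2,v_3,v_4], [v_1,v_2,v_3,v_4]

Hence C_0 ≅ Z^5, C_1 ≅ Z^10, C_2 ≅ Z^10, C_3 ≅ Z^5.

∂_1: C_1 → C_0 maps an edge to its endpoints' difference, ∂[p,q] = q − p.
The 5×10 boundary matrix has rank 4 and Smith normal form diag(1,1,1,1).

∂_2: C_2 → C_1 sends each 2-simplex [p,q,r] to [q,r] − [p,r] + [p,q]. For instance
  ∂[v_1,v_2,v_3] = [v_2,v_3] − [v_1,v_3] + [v_1,v_2],
  ∂[v_0,v_2,v_4] = [v_2,v_4] − [v_0,v_4] + [v_0,v_2].
The 10×10 boundary matrix has rank 6 and Smith normal form diag(1,1,1,1,1,1).

The boundary map ∂_3: C_3 → C_2 sends each 3-simplex σ to the alternating sum Σ_i (−1)^i (σ with its i-th vertex removed). For instance
  ∂[v_0,v_1,v_2,v_3] = [v_1,v_2,v_3] − [v_0,v_2,v_3] + [v_0,v_1,v_3] − [v_0,v_1,v_2],
  ∂[v_1,v_2,v_3,v_4] = [v_2,v_3,v_4] − [v_1,v_3,v_4] + [v_1,v_2,v_4] − [v_1,v_2,v_3].
As a 10×5 matrix over Z this has rank 4, with invariant factors (1,1,1,1).

Reading off H_k = ker ∂_k / im ∂_{k+1}:

  H_3: rank ker ∂_3 − rank ∂_4 = (5 − 4) − 0 = 1, and there is no ∂_4, so H_3 ≅ Z.

(K is a triangulation of the 3-sphere S^3.)

H_3 = Z.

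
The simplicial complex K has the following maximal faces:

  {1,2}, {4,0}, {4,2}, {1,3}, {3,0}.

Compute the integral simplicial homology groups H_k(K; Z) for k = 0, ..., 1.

K has 5 vertices, 5 edges.
rank ∂_0 = 0, rank ∂_1 = 4 ⇒ b_0 = 5 − 0 − 4 = 1; all invariant factors of ∂_1 are 1 so no torsion. So H_0 = Z.
rank ∂_1 = 4, rank ∂_2 = 0 ⇒ b_1 = 5 − 4 − 0 = 1. So H_1 = Z.

H_0 = Z,  H_1 = Z.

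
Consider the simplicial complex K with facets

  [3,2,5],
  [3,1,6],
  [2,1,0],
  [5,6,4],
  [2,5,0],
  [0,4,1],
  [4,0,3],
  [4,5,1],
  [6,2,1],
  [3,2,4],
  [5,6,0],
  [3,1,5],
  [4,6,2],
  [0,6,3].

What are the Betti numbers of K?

b_0 = 1, b_1 = 2, b_2 = 1.

Take the total order 0 < 1 < 2 < 3 < 4 < 5 < 6 on the vertex set. Then K (dimension 2) consists of the simplices:

  0-simplices (7): [0], [1], [2], [3], [4], [5], [6]
  1-simplices (21): [0,1], [0,2], [0,3], [0,4], [0,5], [0,6], [1,2], [1,3], [1,4], [1,5], [1,6], [2,3], [2,4], [2,5], [2,6], [3,4], [3,5], [3,6], [4,5], [4,6], [5,6]
  2-simplices (14): [0,1,2], [0,1,4], [0,2,5], [0,3,4], [0,3,6], [0,5,6], [1,2,6], [1,3,5], [1,3,6], [1,4,5], [2,3,4], [2,3,5], [2,4,6], [4,5,6]

giving chain groups C_0 ≅ Z^7, C_1 ≅ Z^21, C_2 ≅ Z^14.

Boundary ∂_1: C_1 → C_0 sends each edge [p,q] (with p < q) to q − p.
This gives a 7×21 integer matrix of rank 6; reducing to Smith normal form yields diagonal entries (1,1,1,1,1,1).

Boundary ∂_2: C_2 → C_1 acts by ∂[p,q,r] = [q,r] − [p,r] + [p,q]. For instance
  ∂[0,2,5] = [2,5] − [0,5] + [0,2],
  ∂[2,3,5] = [3,5] − [2,5] + [2,3].
This gives a 21×14 integer matrix of rank 13; reducing to Smith normal form yields diagonal entries (1,1,1,1,1,1,1,1,1,1,1,1,1).

From H_k ≅ ker(∂_k) / im(∂_{k+1}) we obtain:

  H_0: rank C_0 − rank ∂_1 = 7 − 6 = 1, and the invariant factors of ∂_1 are all 1, so H_0 ≅ Z.
  H_1: rank ker ∂_1 − rank ∂_2 = (21 − 6) − 13 = 2, and the invariant factors of ∂_2 are all 1, so H_1 ≅ Z^2.
  H_2: rank ker ∂_2 − rank ∂_3 = (14 − 13) − 0 = 1, and there is no ∂_3, so H_2 ≅ Z.

As a check, the Euler characteristic is 7 − 21 + 14 = 0, which agrees with 1 − 2 + 1 = 0.

Hence the Betti numbers are b_0 = 1, b_1 = 2, b_2 = 1.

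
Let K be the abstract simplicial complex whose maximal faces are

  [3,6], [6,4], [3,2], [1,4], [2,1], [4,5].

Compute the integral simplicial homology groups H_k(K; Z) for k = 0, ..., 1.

H_0 = Z,  H_1 = Z.

K has 6 vertices, 6 edges.
rank ∂_0 = 0, rank ∂_1 = 5 ⇒ b_0 = 6 − 0 − 5 = 1; all invariant factors of ∂_1 are 1 so no torsion. So H_0 ≅ Z.
rank ∂_1 = 5, rank ∂_2 = 0 ⇒ b_1 = 6 − 5 − 0 = 1. So H_1 ≅ Z.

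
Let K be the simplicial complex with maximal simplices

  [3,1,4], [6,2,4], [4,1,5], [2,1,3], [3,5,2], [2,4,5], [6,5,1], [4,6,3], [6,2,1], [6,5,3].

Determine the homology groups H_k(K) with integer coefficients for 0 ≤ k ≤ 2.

H_0 ≅ Z,  H_1 ≅ Z/2,  H_2 = 0.

Fix the vertex order 1 < 2 < 3 < 4 < 5 < 6 and write every simplex with vertices in increasing order. Then dim K = 2 and the simplices of K are:

  0-simplices (6): [1], [2], [3], [4], [5], [6]
  1-simplices (15): [1,2], [1,3], [1,4], [1,5], [1,6], [2,3], [2,4], [2,5], [2,6], [3,4], [3,5], [3,6], [4,5], [4,6], [5,6]
  2-simplices (10): [1,2,3], [1,2,6], [1,3,4], [1,4,5], [1,5,6], [2,3,5], [2,4,5], [2,4,6], [3,4,6], [3,5,6]

giving chain groups C_0 ≅ Z^6, C_1 ≅ Z^15, C_2 ≅ Z^10.

∂_1: C_1 → C_0 sends each edge [p,q] (with p < q) to q − p. For instance
  ∂[2,5] = [5] − [2].
The 6×15 boundary matrix has rank 5 and Smith normal form diag(1,1,1,1,1).

∂_2: C_2 → C_1 maps a triangle to the signed sum of its edges. For instance
  ∂[1,5,6] = [5,6] − [1,6] + [1,5],
  ∂[1,4,5] = [4,5] − [1,5] + [1,4].
The resulting 15×10 matrix has rank 10, and its Smith normal form has invariant factors (1,1,1,1,1,1,1,1,1,2).

From H_k ≅ ker(∂_k) / im(∂_{k+1}) we obtain:

  H_0: rank C_0 − rank ∂_1 = 6 − 5 = 1, and the invariant factors of ∂_1 are all 1, so H_0 ≅ Z.
  H_1: rank ker ∂_1 − rank ∂_2 = (15 − 5) − 10 = 0, and ∂_2 has invariant factor 2 > 1, so H_1 ≅ Z/2.
  H_2: rank ker ∂_2 − rank ∂_3 = (10 − 10) − 0 = 0, and there is no ∂_3, so H_2 ≅ 0.

(K is a triangulation of the real projective plane RP^2.)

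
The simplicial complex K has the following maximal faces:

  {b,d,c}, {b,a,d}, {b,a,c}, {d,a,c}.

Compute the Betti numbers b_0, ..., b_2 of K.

Order the vertices as a < b < c < d. Listing each simplex with vertices in this order, K has dimension 2 with simplices:

  0-simplices (4): a, b, c, d
  1-simplices (6): ab, ac, ad, bc, bd, cd
  2-simplices (4): abc, abd, acd, bcd

Hence C_0 ≅ Z^4, C_1 ≅ Z^6, C_2 ≅ Z^4.

The boundary map ∂_1: C_1 → C_0 maps an edge to its endpoints' difference, ∂[p,q] = q − p. For instance
  ∂ab = b − a.
As a 4×6 matrix over Z this has rank 3, with invariant factors (1,1,1).

Boundary ∂_2: C_2 → C_1 maps a triangle to the signed sum of its edges. For instance
  ∂acd = cd − ad + ac,
  ∂abd = bd − ad + ab.
The 6×4 boundary matrix has rank 3 and Smith normal form diag(1,1,1).

Reading off H_k = ker ∂_k / im ∂_{k+1}:

  H_0: rank C_0 − rank ∂_1 = 4 − 3 = 1, and the invariant factors of ∂_1 are all 1, so H_0 ≅ Z.
  H_1: rank ker ∂_1 − rank ∂_2 = (6 − 3) − 3 = 0, and the invariant factors of ∂_2 are all 1, so H_1 ≅ 0.
  H_2: rank ker ∂_2 − rank ∂_3 = (4 − 3) − 0 = 1, and there is no ∂_3, so H_2 ≅ Z.

As a check, the Euler characteristic is 4 − 6 + 4 = 2, which agrees with 1 − 0 + 1 = 2.

Hence the Betti numbers are b_0 = 1, b_1 = 0, b_2 = 1.

b_0 = 1, b_1 = 0, b_2 = 1.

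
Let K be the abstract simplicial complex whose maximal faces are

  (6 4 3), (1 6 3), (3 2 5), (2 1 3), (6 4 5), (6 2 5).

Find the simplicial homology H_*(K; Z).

We work with the vertex ordering 1 < 2 < 3 < 4 < 5 < 6. The simplices of K, each written with vertices in increasing order, are:

  0-simplices (6): [1], [2], [3], [4], [5], [6]
  1-simplices (12): [1,2], [1,3], [1,6], [2,3], [2,5], [2,6], [3,4], [3,5], [3,6], [4,5], [4,6], [5,6]
  2-simplices (6): [1,2,3], [1,3,6], [2,3,5], [2,5,6], [3,4,6], [4,5,6]

so the chain groups are C_0 ≅ Z^6, C_1 ≅ Z^12, C_2 ≅ Z^6.

The boundary map ∂_1: C_1 → C_0 sends each edge [p,q] (with p < q) to q − p. For instance
  ∂[5,6] = [6] − [5].
This gives a 6×12 integer matrix of rank 5; reducing to Smith normal form yields diagonal entries (1,1,1,1,1).

Boundary ∂_2: C_2 → C_1 maps a triangle to the signed sum of its edges. For instance
  ∂[3,4,6] = [4,6] − [3,6] + [3,4],
  ∂[2,3,5] = [3,5] − [2,5] + [2,3].
This gives a 12×6 integer matrix of rank 6; reducing to Smith normal form yields diagonal entries (1,1,1,1,1,1).

Reading off H_k = ker ∂_k / im ∂_{k+1}:

  H_0: rank C_0 − rank ∂_1 = 6 − 5 = 1, and the invariant factors of ∂_1 are all 1, so H_0 = Z.
  H_1: rank ker ∂_1 − rank ∂_2 = (12 − 5) − 6 = 1, and the invariant factors of ∂_2 are all 1, so H_1 = Z.
  H_2: rank ker ∂_2 − rank ∂_3 = (6 − 6) − 0 = 0, and there is no ∂_3, so H_2 = 0.

(K is a triangulation of the cylinder S^1 x I.)

H_0 ≅ Z,  H_1 ≅ Z,  H_2 = 0.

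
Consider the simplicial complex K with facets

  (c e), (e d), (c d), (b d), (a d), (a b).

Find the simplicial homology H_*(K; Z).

Take the total order a < b < c < d < e on the vertex set. Then K (dimension 1) consists of the simplices:

  0-simplices (5): a, b, c, d, e
  1-simplices (6): ab, ad, bd, cd, ce, de

Hence C_0 ≅ Z^5, C_1 ≅ Z^6.

Boundary ∂_1: C_1 → C_0 is given by ∂[p,q] = [q] − [p]. For instance
  ∂ce = e − c.
This gives a 5×6 integer matrix of rank 4; reducing to Smith normal form yields diagonal entries (1,1,1,1).

Now H_k = ker ∂_k / im ∂_{k+1}, so:

  H_0: rank C_0 − rank ∂_1 = 5 − 4 = 1, and the invariant factors of ∂_1 are all 1, so H_0 = Z.
  H_1: rank ker ∂_1 − rank ∂_2 = (6 − 4) − 0 = 2, and there is no ∂_2, so H_1 = Z^2.

As a check, the Euler characteristic is 5 − 6 = -1, which agrees with 1 − 2 = -1.
(K is a triangulation of a wedge of 2 circles.)

H_0 = Z,  H_1 = Z^2.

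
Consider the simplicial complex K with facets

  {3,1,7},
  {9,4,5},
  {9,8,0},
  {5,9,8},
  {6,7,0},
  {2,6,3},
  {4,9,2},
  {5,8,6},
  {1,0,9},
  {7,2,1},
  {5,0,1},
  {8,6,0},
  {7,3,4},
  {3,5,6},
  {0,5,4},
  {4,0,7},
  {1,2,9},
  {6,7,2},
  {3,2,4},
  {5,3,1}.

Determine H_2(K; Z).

H_2 ≅ 0.

Fix the vertex order 0 < 1 < 2 < 3 < 4 < 5 < 6 < 7 < 8 < 9 and write every simplex with vertices in increasing order. Then dim K = 2 and the simplices of K are:

  0-simplices (10): [0], [1], [2], [3], [4], [5], [6], [7], [8], [9]
  1-simplices (30): (30 of them)
  2-simplices (20): (20 of them)

Hence C_0 ≅ Z^10, C_1 ≅ Z^30, C_2 ≅ Z^20.

Boundary ∂_1: C_1 → C_0 sends each edge [p,q] (with p < q) to q − p. For instance
  ∂[2,6] = [6] − [2].
The resulting 10×30 matrix has rank 9, and its Smith normal form has invariant factors (1,1,1,1,1,1,1,1,1).

The boundary map ∂_2: C_2 → C_1 sends each 2-simplex [p,q,r] to [q,r] − [p,r] + [p,q]. For instance
  ∂[0,1,5] = [1,5] − [0,5] + [0,1],
  ∂[3,5,6] = [5,6] − [3,6] + [3,5].
The 30×20 boundary matrix has rank 20 and Smith normal form diag(1,1,1,1,1,1,1,1,1,1,1,1,1,1,1,1,1,1,1,2).

Reading off H_k = ker ∂_k / im ∂_{k+1}:

  H_2: rank ker ∂_2 − rank ∂_3 = (20 − 20) − 0 = 0, and there is no ∂_3, so H_2 = 0.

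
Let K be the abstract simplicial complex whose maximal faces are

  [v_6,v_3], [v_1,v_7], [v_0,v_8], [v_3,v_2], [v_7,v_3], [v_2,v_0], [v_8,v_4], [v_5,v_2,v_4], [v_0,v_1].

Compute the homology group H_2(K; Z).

H_2 = 0.

Order the vertices as v_0 < v_1 < v_2 < v_3 < v_4 < v_5 < v_6 < v_7 < v_8. Listing each simplex with vertices in this order, K has dimension 2 with simplices:

  0-simplices (9): [v_0], [v_1], [v_2], [v_3], [v_4], [v_5], [v_6], [v_7], [v_8]
  1-simplices (11): [v_0,v_1], [v_0,v_2], [v_0,v_8], [v_1,v_7], [v_2,v_3], [v_2,v_4], [v_2,v_5], [v_3,v_6], [v_3,v_7], [v_4,v_5], [v_4,v_8]
  2-simplices (1): [v_2,v_4,v_5]

Hence C_0 ≅ Z^9, C_1 ≅ Z^11, C_2 ≅ Z^1.

∂_1: C_1 → C_0 is given by ∂[p,q] = [q] − [p]. For instance
  ∂[v_1,v_7] = [v_7] − [v_1].
The resulting 9×11 matrix has rank 8, and its Smith normal form has invariant factors (1,1,1,1,1,1,1,1).

Boundary ∂_2: C_2 → C_1 maps a triangle to the signed sum of its edges. For instance
  ∂[v_2,v_4,v_5] = [v_4,v_5] − [v_2,v_5] + [v_2,v_4].
The 11×1 boundary matrix has rank 1 and Smith normal form diag(1).

Computing H_k = (kernel of ∂_k) / (image of ∂_{k+1}):

  H_2: rank ker ∂_2 − rank ∂_3 = (1 − 1) − 0 = 0, and there is no ∂_3, so H_2 = 0.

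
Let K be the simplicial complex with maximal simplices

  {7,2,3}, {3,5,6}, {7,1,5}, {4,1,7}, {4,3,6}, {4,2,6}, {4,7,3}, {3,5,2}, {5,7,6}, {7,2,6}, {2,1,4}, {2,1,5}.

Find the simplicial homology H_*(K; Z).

H_0 ≅ Z,  H_1 ≅ Z/2,  H_2 = 0.

K has 7 vertices, 18 edges, 12 triangles.
rank ∂_0 = 0, rank ∂_1 = 6 ⇒ b_0 = 7 − 0 − 6 = 1; all invariant factors of ∂_1 are 1 so no torsion. So H_0 ≅ Z.
rank ∂_1 = 6, rank ∂_2 = 12 ⇒ b_1 = 18 − 6 − 12 = 0; ∂_2 has invariant factor(s) [2] giving torsion. So H_1 ≅ Z/2.
rank ∂_2 = 12, rank ∂_3 = 0 ⇒ b_2 = 12 − 12 − 0 = 0. So H_2 ≅ 0.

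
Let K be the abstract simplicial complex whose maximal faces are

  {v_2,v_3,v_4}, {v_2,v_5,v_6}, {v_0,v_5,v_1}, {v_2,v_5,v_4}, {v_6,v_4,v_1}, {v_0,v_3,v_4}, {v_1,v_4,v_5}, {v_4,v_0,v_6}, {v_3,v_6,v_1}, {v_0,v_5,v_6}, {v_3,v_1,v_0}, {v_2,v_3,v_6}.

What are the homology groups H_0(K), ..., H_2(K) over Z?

Order the vertices as v_0 < v_1 < v_2 < v_3 < v_4 < v_5 < v_6. Listing each simplex with vertices in this order, K has dimension 2 with simplices:

  0-simplices (7): [v_0], [v_1], [v_2], [v_3], [v_4], [v_5], [v_6]
  1-simplices (18): (18 of them)
  2-simplices (12): (12 of them)

Hence C_0 ≅ Z^7, C_1 ≅ Z^18, C_2 ≅ Z^12.

∂_1: C_1 → C_0 is given by ∂[p,q] = [q] − [p].
As a 7×18 matrix over Z this has rank 6, with invariant factors (1,1,1,1,1,1).

∂_2: C_2 → C_1 acts by ∂[p,q,r] = [q,r] − [p,r] + [p,q]. For instance
  ∂[v_1,v_4,v_5] = [v_4,v_5] − [v_1,v_5] + [v_1,v_4],
  ∂[v_1,v_3,v_6] = [v_3,v_6] − [v_1,v_6] + [v_1,v_3].
The 18×12 boundary matrix has rank 12 and Smith normal form diag(1,1,1,1,1,1,1,1,1,1,1,2).

Reading off H_k = ker ∂_k / im ∂_{k+1}:

  H_0: rank C_0 − rank ∂_1 = 7 − 6 = 1, and the invariant factors of ∂_1 are all 1, so H_0 = Z.
  H_1: rank ker ∂_1 − rank ∂_2 = (18 − 6) − 12 = 0, and ∂_2 has invariant factor 2 > 1, so H_1 = Z/2.
  H_2: rank ker ∂_2 − rank ∂_3 = (12 − 12) − 0 = 0, and there is no ∂_3, so H_2 = 0.

As a check, the Euler characteristic is 7 − 18 + 12 = 1, which agrees with 1 − 0 + 0 = 1.

H_0 = Z,  H_1 = Z/2,  H_2 = 0.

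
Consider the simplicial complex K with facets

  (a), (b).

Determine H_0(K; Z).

H_0 ≅ Z^2.

Take the total order a < b on the vertex set. Then K (dimension 0) consists of the simplices:

  0-simplices (2): a, b

Hence C_0 ≅ Z^2.

Computing H_k = (kernel of ∂_k) / (image of ∂_{k+1}):

  H_0: rank C_0 − rank ∂_1 = 2 − 0 = 2, and there is no ∂_1, so H_0 = Z^2.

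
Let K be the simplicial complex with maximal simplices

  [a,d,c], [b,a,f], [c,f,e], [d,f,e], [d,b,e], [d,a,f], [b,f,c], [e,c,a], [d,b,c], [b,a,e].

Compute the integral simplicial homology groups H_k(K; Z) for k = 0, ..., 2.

H_0 = Z,  H_1 = Z/2Z,  H_2 = 0.

Fix the vertex order a < b < c < d < e < f and write every simplex with vertices in increasing order. Then dim K = 2 and the simplices of K are:

  0-simplices (6): a, b, c, d, e, f
  1-simplices (15): ab, ac, ad, ae, af, bc, bd, be, bf, cd, ce, cf, de, df, ef
  2-simplices (10): abe, abf, acd, ace, adf, bcd, bcf, bde, cef, def

giving chain groups C_0 ≅ Z^6, C_1 ≅ Z^15, C_2 ≅ Z^10.

The boundary map ∂_1: C_1 → C_0 maps an edge to its endpoints' difference, ∂[p,q] = q − p. For instance
  ∂bf = f − b.
This gives a 6×15 integer matrix of rank 5; reducing to Smith normal form yields diagonal entries (1,1,1,1,1).

∂_2: C_2 → C_1 sends each 2-simplex [p,q,r] to [q,r] − [p,r] + [p,q]. For instance
  ∂abe = be − ae + ab,
  ∂acd = cd − ad + ac.
The 15×10 boundary matrix has rank 10 and Smith normal form diag(1,1,1,1,1,1,1,1,1,2).

Computing H_k = (kernel of ∂_k) / (image of ∂_{k+1}):

  H_0: rank C_0 − rank ∂_1 = 6 − 5 = 1, and the invariant factors of ∂_1 are all 1, so H_0 ≅ Z.
  H_1: rank ker ∂_1 − rank ∂_2 = (15 − 5) − 10 = 0, and ∂_2 has invariant factor 2 > 1, so H_1 ≅ Z/2Z.
  H_2: rank ker ∂_2 − rank ∂_3 = (10 − 10) − 0 = 0, and there is no ∂_3, so H_2 ≅ 0.

(K is a triangulation of the real projective plane RP^2.)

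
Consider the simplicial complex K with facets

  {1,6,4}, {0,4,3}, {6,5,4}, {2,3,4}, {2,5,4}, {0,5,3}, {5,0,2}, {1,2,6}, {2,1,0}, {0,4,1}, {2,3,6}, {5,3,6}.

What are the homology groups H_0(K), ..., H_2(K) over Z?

H_0 = Z,  H_1 = Z/2Z,  H_2 = 0.

Take the total order 0 < 1 < 2 < 3 < 4 < 5 < 6 on the vertex set. Then K (dimension 2) consists of the simplices:

  0-simplices (7): [0], [1], [2], [3], [4], [5], [6]
  1-simplices (18): [0,1], [0,2], [0,3], [0,4], [0,5], [1,2], [1,4], [1,6], [2,3], [2,4], [2,5], [2,6], [3,4], [3,5], [3,6], [4,5], [4,6], [5,6]
  2-simplices (12): [0,1,2], [0,1,4], [0,2,5], [0,3,4], [0,3,5], [1,2,6], [1,4,6], [2,3,4], [2,3,6], [2,4,5], [3,5,6], [4,5,6]

giving chain groups C_0 ≅ Z^7, C_1 ≅ Z^18, C_2 ≅ Z^12.

The boundary map ∂_1: C_1 → C_0 is given by ∂[p,q] = [q] − [p]. For instance
  ∂[4,6] = [6] − [4].
As a 7×18 matrix over Z this has rank 6, with invariant factors (1,1,1,1,1,1).

The boundary map ∂_2: C_2 → C_1 sends each 2-simplex [p,q,r] to [q,r] − [p,r] + [p,q]. For instance
  ∂[2,3,4] = [3,4] − [2,4] + [2,3],
  ∂[4,5,6] = [5,6] − [4,6] + [4,5].
The resulting 18×12 matrix has rank 12, and its Smith normal form has invariant factors (1,1,1,1,1,1,1,1,1,1,1,2).

Computing H_k = (kernel of ∂_k) / (image of ∂_{k+1}):

  H_0: rank C_0 − rank ∂_1 = 7 − 6 = 1, and the invariant factors of ∂_1 are all 1, so H_0 ≅ Z.
  H_1: rank ker ∂_1 − rank ∂_2 = (18 − 6) − 12 = 0, and ∂_2 has invariant factor 2 > 1, so H_1 ≅ Z/2Z.
  H_2: rank ker ∂_2 − rank ∂_3 = (12 − 12) − 0 = 0, and there is no ∂_3, so H_2 ≅ 0.

As a check, the Euler characteristic is 7 − 18 + 12 = 1, which agrees with 1 − 0 + 0 = 1.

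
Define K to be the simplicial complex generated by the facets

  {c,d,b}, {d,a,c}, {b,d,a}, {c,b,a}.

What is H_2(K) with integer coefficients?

H_2 ≅ Z.

Take the total order a < b < c < d on the vertex set. Then K (dimension 2) consists of the simplices:

  0-simplices (4): a, b, c, d
  1-simplices (6): ab, ac, ad, bc, bd, cd
  2-simplices (4): abc, abd, acd, bcd

Hence C_0 ≅ Z^4, C_1 ≅ Z^6, C_2 ≅ Z^4.

The boundary map ∂_1: C_1 → C_0 is given by ∂[p,q] = [q] − [p].
The 4×6 boundary matrix has rank 3 and Smith normal form diag(1,1,1).

∂_2: C_2 → C_1 sends each 2-simplex [p,q,r] to [q,r] − [p,r] + [p,q]. For instance
  ∂abc = bc − ac + ab,
  ∂abd = bd − ad + ab.
This gives a 6×4 integer matrix of rank 3; reducing to Smith normal form yields diagonal entries (1,1,1).

Reading off H_k = ker ∂_k / im ∂_{k+1}:

  H_2: rank ker ∂_2 − rank ∂_3 = (4 − 3) − 0 = 1, and there is no ∂_3, so H_2 ≅ Z.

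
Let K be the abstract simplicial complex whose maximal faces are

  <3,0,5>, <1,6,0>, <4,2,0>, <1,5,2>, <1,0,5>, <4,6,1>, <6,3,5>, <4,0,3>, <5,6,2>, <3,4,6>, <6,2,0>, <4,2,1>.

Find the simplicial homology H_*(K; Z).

Order the vertices as 0 < 1 < 2 < 3 < 4 < 5 < 6. Listing each simplex with vertices in this order, K has dimension 2 with simplices:

  0-simplices (7): [0], [1], [2], [3], [4], [5], [6]
  1-simplices (18): [0,1], [0,2], [0,3], [0,4], [0,5], [0,6], [1,2], [1,4], [1,5], [1,6], [2,4], [2,5], [2,6], [3,4], [3,5], [3,6], [4,6], [5,6]
  2-simplices (12): [0,1,5], [0,1,6], [0,2,4], [0,2,6], [0,3,4], [0,3,5], [1,2,4], [1,2,5], [1,4,6], [2,5,6], [3,4,6], [3,5,6]

so the chain groups are C_0 ≅ Z^7, C_1 ≅ Z^18, C_2 ≅ Z^12.

Boundary ∂_1: C_1 → C_0 sends each edge [p,q] (with p < q) to q − p. For instance
  ∂[0,6] = [6] − [0].
The 7×18 boundary matrix has rank 6 and Smith normal form diag(1,1,1,1,1,1).

Boundary ∂_2: C_2 → C_1 acts by ∂[p,q,r] = [q,r] − [p,r] + [p,q]. For instance
  ∂[1,2,5] = [2,5] − [1,5] + [1,2],
  ∂[0,1,6] = [1,6] − [0,6] + [0,1].
The 18×12 boundary matrix has rank 12 and Smith normal form diag(1,1,1,1,1,1,1,1,1,1,1,2).

Reading off H_k = ker ∂_k / im ∂_{k+1}:

  H_0: rank C_0 − rank ∂_1 = 7 − 6 = 1, and the invariant factors of ∂_1 are all 1, so H_0 = Z.
  H_1: rank ker ∂_1 − rank ∂_2 = (18 − 6) − 12 = 0, and ∂_2 has invariant factor 2 > 1, so H_1 = Z/2Z.
  H_2: rank ker ∂_2 − rank ∂_3 = (12 − 12) − 0 = 0, and there is no ∂_3, so H_2 = 0.

As a check, the Euler characteristic is 7 − 18 + 12 = 1, which agrees with 1 − 0 + 0 = 1.
(K is a triangulation of the real projective plane RP^2.)

H_0 ≅ Z,  H_1 ≅ Z/2Z,  H_2 = 0.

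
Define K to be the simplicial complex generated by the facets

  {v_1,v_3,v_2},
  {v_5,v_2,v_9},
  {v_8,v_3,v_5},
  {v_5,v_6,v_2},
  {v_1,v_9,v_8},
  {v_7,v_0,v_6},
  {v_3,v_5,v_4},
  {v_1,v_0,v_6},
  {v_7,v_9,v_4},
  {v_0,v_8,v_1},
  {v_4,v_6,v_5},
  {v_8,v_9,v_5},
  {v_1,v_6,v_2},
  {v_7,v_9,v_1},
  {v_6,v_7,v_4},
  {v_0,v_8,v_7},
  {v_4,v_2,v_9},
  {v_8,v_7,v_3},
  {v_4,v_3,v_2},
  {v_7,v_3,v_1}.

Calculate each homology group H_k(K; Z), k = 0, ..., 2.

H_0 ≅ Z,  H_1 ≅ Z ⊕ Z_2,  H_2 = 0.

Fix the vertex order v_0 < v_1 < v_2 < v_3 < v_4 < v_5 < v_6 < v_7 < v_8 < v_9 and write every simplex with vertices in increasing order. Then dim K = 2 and the simplices of K are:

  0-simplices (10): [v_0], [v_1], [v_2], [v_3], [v_4], [v_5], [v_6], [v_7], [v_8], [v_9]
  1-simplices (30): (30 of them)
  2-simplices (20): (20 of them)

giving chain groups C_0 ≅ Z^10, C_1 ≅ Z^30, C_2 ≅ Z^20.

The boundary map ∂_1: C_1 → C_0 sends each edge [p,q] (with p < q) to q − p. For instance
  ∂[v_1,v_3] = [v_3] − [v_1].
As a 10×30 matrix over Z this has rank 9, with invariant factors (1,1,1,1,1,1,1,1,1).

The boundary map ∂_2: C_2 → C_1 acts by ∂[p,q,r] = [q,r] − [p,r] + [p,q]. For instance
  ∂[v_2,v_4,v_9] = [v_4,v_9] − [v_2,v_9] + [v_2,v_4],
  ∂[v_4,v_6,v_7] = [v_6,v_7] − [v_4,v_7] + [v_4,v_6].
The 30×20 boundary matrix has rank 20 and Smith normal form diag(1,1,1,1,1,1,1,1,1,1,1,1,1,1,1,1,1,1,1,2).

From H_k ≅ ker(∂_k) / im(∂_{k+1}) we obtain:

  H_0: rank C_0 − rank ∂_1 = 10 − 9 = 1, and the invariant factors of ∂_1 are all 1, so H_0 ≅ Z.
  H_1: rank ker ∂_1 − rank ∂_2 = (30 − 9) − 20 = 1, and ∂_2 has invariant factor 2 > 1, so H_1 ≅ Z ⊕ Z_2.
  H_2: rank ker ∂_2 − rank ∂_3 = (20 − 20) − 0 = 0, and there is no ∂_3, so H_2 ≅ 0.

As a check, the Euler characteristic is 10 − 30 + 20 = 0, which agrees with 1 − 1 + 0 = 0.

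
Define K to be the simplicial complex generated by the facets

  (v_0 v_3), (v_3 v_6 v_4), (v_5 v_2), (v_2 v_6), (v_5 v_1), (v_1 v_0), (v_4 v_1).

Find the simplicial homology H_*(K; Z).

H_0 ≅ Z,  H_1 ≅ Z^2,  H_2 = 0.

Fix the vertex order v_0 < v_1 < v_2 < v_3 < v_4 < v_5 < v_6 and write every simplex with vertices in increasing order. Then dim K = 2 and the simplices of K are:

  0-simplices (7): [v_0], [v_1], [v_2], [v_3], [v_4], [v_5], [v_6]
  1-simplices (9): [v_0,v_1], [v_0,v_3], [v_1,v_4], [v_1,v_5], [v_2,v_5], [v_2,v_6], [v_3,v_4], [v_3,v_6], [v_4,v_6]
  2-simplices (1): [v_3,v_4,v_6]

Hence C_0 ≅ Z^7, C_1 ≅ Z^9, C_2 ≅ Z^1.

The boundary map ∂_1: C_1 → C_0 is given by ∂[p,q] = [q] − [p]. For instance
  ∂[v_4,v_6] = [v_6] − [v_4].
The 7×9 boundary matrix has rank 6 and Smith normal form diag(1,1,1,1,1,1).

The boundary map ∂_2: C_2 → C_1 sends each 2-simplex [p,q,r] to [q,r] − [p,r] + [p,q]. For instance
  ∂[v_3,v_4,v_6] = [v_4,v_6] − [v_3,v_6] + [v_3,v_4].
The resulting 9×1 matrix has rank 1, and its Smith normal form has invariant factors (1).

From H_k ≅ ker(∂_k) / im(∂_{k+1}) we obtain:

  H_0: rank C_0 − rank ∂_1 = 7 − 6 = 1, and the invariant factors of ∂_1 are all 1, so H_0 = Z.
  H_1: rank ker ∂_1 − rank ∂_2 = (9 − 6) − 1 = 2, and the invariant factors of ∂_2 are all 1, so H_1 = Z^2.
  H_2: rank ker ∂_2 − rank ∂_3 = (1 − 1) − 0 = 0, and there is no ∂_3, so H_2 = 0.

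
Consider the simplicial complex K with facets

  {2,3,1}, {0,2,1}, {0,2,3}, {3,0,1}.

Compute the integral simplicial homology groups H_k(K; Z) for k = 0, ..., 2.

Take the total order 0 < 1 < 2 < 3 on the vertex set. Then K (dimension 2) consists of the simplices:

  0-simplices (4): [0], [1], [2], [3]
  1-simplices (6): [0,1], [0,2], [0,3], [1,2], [1,3], [2,3]
  2-simplices (4): [0,1,2], [0,1,3], [0,2,3], [1,2,3]

giving chain groups C_0 ≅ Z^4, C_1 ≅ Z^6, C_2 ≅ Z^4.

∂_1: C_1 → C_0 sends each edge [p,q] (with p < q) to q − p. For instance
  ∂[1,3] = [3] − [1].
The resulting 4×6 matrix has rank 3, and its Smith normal form has invariant factors (1,1,1).

The boundary map ∂_2: C_2 → C_1 maps a triangle to the signed sum of its edges. For instance
  ∂[0,2,3] = [2,3] − [0,3] + [0,2],
  ∂[0,1,2] = [1,2] − [0,2] + [0,1].
The 6×4 boundary matrix has rank 3 and Smith normal form diag(1,1,1).

Now H_k = ker ∂_k / im ∂_{k+1}, so:

  H_0: rank C_0 − rank ∂_1 = 4 − 3 = 1, and the invariant factors of ∂_1 are all 1, so H_0 ≅ Z.
  H_1: rank ker ∂_1 − rank ∂_2 = (6 − 3) − 3 = 0, and the invariant factors of ∂_2 are all 1, so H_1 ≅ 0.
  H_2: rank ker ∂_2 − rank ∂_3 = (4 − 3) − 0 = 1, and there is no ∂_3, so H_2 ≅ Z.

(K is a triangulation of the 2-sphere S^2.)

H_0 ≅ Z,  H_1 = 0,  H_2 ≅ Z.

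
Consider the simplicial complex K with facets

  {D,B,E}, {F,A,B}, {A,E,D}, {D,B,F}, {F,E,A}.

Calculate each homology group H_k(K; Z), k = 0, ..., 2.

H_0 ≅ Z,  H_1 ≅ Z,  H_2 = 0.

Take the total order A < B < D < E < F on the vertex set. Then K (dimension 2) consists of the simplices:

  0-simplices (5): A, B, D, E, F
  1-simplices (10): AB, AD, AE, AF, BD, BE, BF, DE, DF, EF
  2-simplices (5): ABF, ADE, AEF, BDE, BDF

so the chain groups are C_0 ≅ Z^5, C_1 ≅ Z^10, C_2 ≅ Z^5.

Boundary ∂_1: C_1 → C_0 is given by ∂[p,q] = [q] − [p]. For instance
  ∂EF = F − E.
This gives a 5×10 integer matrix of rank 4; reducing to Smith normal form yields diagonal entries (1,1,1,1).

The boundary map ∂_2: C_2 → C_1 acts by ∂[p,q,r] = [q,r] − [p,r] + [p,q]. For instance
  ∂AEF = EF − AF + AE,
  ∂BDE = DE − BE + BD.
As a 10×5 matrix over Z this has rank 5, with invariant factors (1,1,1,1,1).

Computing H_k = (kernel of ∂_k) / (image of ∂_{k+1}):

  H_0: rank C_0 − rank ∂_1 = 5 − 4 = 1, and the invariant factors of ∂_1 are all 1, so H_0 ≅ Z.
  H_1: rank ker ∂_1 − rank ∂_2 = (10 − 4) − 5 = 1, and the invariant factors of ∂_2 are all 1, so H_1 ≅ Z.
  H_2: rank ker ∂_2 − rank ∂_3 = (5 − 5) − 0 = 0, and there is no ∂_3, so H_2 ≅ 0.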